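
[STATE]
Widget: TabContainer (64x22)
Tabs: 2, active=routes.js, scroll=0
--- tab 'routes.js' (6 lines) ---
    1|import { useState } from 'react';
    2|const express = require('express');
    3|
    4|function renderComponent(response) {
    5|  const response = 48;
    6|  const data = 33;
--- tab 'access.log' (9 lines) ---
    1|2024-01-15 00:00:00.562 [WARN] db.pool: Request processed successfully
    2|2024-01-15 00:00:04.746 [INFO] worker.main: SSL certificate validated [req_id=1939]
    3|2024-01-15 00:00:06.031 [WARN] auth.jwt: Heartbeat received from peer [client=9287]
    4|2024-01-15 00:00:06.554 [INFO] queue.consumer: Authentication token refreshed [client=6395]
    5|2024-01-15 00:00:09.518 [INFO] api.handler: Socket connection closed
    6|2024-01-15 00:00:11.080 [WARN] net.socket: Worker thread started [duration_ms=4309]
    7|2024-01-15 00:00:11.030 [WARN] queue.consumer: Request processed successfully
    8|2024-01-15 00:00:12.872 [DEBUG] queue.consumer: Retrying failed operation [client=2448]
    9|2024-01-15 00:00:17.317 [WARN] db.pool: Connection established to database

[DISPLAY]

[routes.js]│ access.log                                         
────────────────────────────────────────────────────────────────
import { useState } from 'react';                               
const express = require('express');                             
                                                                
function renderComponent(response) {                            
  const response = 48;                                          
  const data = 33;                                              
                                                                
                                                                
                                                                
                                                                
                                                                
                                                                
                                                                
                                                                
                                                                
                                                                
                                                                
                                                                
                                                                
                                                                


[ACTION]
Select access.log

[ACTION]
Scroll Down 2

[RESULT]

 routes.js │[access.log]                                        
────────────────────────────────────────────────────────────────
2024-01-15 00:00:06.031 [WARN] auth.jwt: Heartbeat received from
2024-01-15 00:00:06.554 [INFO] queue.consumer: Authentication to
2024-01-15 00:00:09.518 [INFO] api.handler: Socket connection cl
2024-01-15 00:00:11.080 [WARN] net.socket: Worker thread started
2024-01-15 00:00:11.030 [WARN] queue.consumer: Request processed
2024-01-15 00:00:12.872 [DEBUG] queue.consumer: Retrying failed 
2024-01-15 00:00:17.317 [WARN] db.pool: Connection established t
                                                                
                                                                
                                                                
                                                                
                                                                
                                                                
                                                                
                                                                
                                                                
                                                                
                                                                
                                                                
                                                                


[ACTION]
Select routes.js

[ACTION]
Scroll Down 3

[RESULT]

[routes.js]│ access.log                                         
────────────────────────────────────────────────────────────────
function renderComponent(response) {                            
  const response = 48;                                          
  const data = 33;                                              
                                                                
                                                                
                                                                
                                                                
                                                                
                                                                
                                                                
                                                                
                                                                
                                                                
                                                                
                                                                
                                                                
                                                                
                                                                
                                                                
                                                                


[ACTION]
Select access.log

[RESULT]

 routes.js │[access.log]                                        
────────────────────────────────────────────────────────────────
2024-01-15 00:00:00.562 [WARN] db.pool: Request processed succes
2024-01-15 00:00:04.746 [INFO] worker.main: SSL certificate vali
2024-01-15 00:00:06.031 [WARN] auth.jwt: Heartbeat received from
2024-01-15 00:00:06.554 [INFO] queue.consumer: Authentication to
2024-01-15 00:00:09.518 [INFO] api.handler: Socket connection cl
2024-01-15 00:00:11.080 [WARN] net.socket: Worker thread started
2024-01-15 00:00:11.030 [WARN] queue.consumer: Request processed
2024-01-15 00:00:12.872 [DEBUG] queue.consumer: Retrying failed 
2024-01-15 00:00:17.317 [WARN] db.pool: Connection established t
                                                                
                                                                
                                                                
                                                                
                                                                
                                                                
                                                                
                                                                
                                                                
                                                                
                                                                


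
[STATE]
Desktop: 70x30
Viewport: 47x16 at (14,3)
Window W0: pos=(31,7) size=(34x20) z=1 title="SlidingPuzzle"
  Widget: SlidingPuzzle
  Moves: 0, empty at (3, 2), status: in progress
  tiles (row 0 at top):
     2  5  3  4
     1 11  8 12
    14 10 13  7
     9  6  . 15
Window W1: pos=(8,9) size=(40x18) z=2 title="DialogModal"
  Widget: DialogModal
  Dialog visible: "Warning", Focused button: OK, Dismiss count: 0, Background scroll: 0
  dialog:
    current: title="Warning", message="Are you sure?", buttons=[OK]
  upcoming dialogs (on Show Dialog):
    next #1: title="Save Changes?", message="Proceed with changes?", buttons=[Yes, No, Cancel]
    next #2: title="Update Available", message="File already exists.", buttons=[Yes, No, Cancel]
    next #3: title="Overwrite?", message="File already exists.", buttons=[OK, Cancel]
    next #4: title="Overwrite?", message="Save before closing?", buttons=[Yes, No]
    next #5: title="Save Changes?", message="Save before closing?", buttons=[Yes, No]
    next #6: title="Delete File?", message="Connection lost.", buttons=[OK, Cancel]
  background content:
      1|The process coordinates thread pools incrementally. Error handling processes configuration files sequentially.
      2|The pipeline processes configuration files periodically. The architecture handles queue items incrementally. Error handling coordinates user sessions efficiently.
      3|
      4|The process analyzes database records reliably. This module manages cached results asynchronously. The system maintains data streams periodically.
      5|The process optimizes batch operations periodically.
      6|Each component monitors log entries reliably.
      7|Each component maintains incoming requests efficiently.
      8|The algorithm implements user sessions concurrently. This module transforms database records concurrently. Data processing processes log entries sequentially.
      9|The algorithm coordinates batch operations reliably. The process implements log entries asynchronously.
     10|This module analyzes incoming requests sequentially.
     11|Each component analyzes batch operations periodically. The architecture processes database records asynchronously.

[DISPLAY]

                                               
                                               
                                               
                                               
                 ┏━━━━━━━━━━━━━━━━━━━━━━━━━━━━━
                 ┃ SlidingPuzzle               
━━━━━━━━━━━━━━━━━━━━━━━━━━━━━━━━━┓─────────────
ogModal                          ┃────┐        
─────────────────────────────────┨  4 │        
rocess coordinates thread pools i┃────┤        
ipeline processes configuration f┃ 12 │        
                                 ┃────┤        
rocess analyzes database records ┃  7 │        
roces┌───────────────┐ operations┃────┤        
compo│    Warning    │ entries re┃ 15 │        
compo│ Are you sure? │coming requ┃────┘        


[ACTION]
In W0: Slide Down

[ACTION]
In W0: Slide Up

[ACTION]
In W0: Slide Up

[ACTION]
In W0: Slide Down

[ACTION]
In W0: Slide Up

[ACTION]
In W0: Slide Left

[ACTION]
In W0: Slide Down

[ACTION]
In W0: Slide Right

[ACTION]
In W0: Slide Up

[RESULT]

                                               
                                               
                                               
                                               
                 ┏━━━━━━━━━━━━━━━━━━━━━━━━━━━━━
                 ┃ SlidingPuzzle               
━━━━━━━━━━━━━━━━━━━━━━━━━━━━━━━━━┓─────────────
ogModal                          ┃────┐        
─────────────────────────────────┨  4 │        
rocess coordinates thread pools i┃────┤        
ipeline processes configuration f┃ 12 │        
                                 ┃────┤        
rocess analyzes database records ┃ 13 │        
roces┌───────────────┐ operations┃────┤        
compo│    Warning    │ entries re┃  7 │        
compo│ Are you sure? │coming requ┃────┘        


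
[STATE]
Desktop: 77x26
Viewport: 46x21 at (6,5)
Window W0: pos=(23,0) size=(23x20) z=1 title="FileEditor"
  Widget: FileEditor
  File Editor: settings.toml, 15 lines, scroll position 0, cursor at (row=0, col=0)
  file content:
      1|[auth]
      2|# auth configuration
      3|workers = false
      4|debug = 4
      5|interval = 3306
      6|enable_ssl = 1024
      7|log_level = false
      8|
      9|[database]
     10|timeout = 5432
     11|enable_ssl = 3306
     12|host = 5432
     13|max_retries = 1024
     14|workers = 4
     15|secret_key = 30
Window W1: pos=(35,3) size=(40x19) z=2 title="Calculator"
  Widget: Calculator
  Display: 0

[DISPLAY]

                 ┃workers = f┠────────────────
                 ┃debug = 4  ┃                
                 ┃interval = ┃┌───┬───┬───┬───
                 ┃enable_ssl ┃│ 7 │ 8 │ 9 │ ÷ 
                 ┃log_level =┃├───┼───┼───┼───
                 ┃           ┃│ 4 │ 5 │ 6 │ × 
                 ┃[database] ┃├───┼───┼───┼───
                 ┃timeout = 5┃│ 1 │ 2 │ 3 │ - 
                 ┃enable_ssl ┃├───┼───┼───┼───
                 ┃host = 5432┃│ 0 │ . │ = │ + 
                 ┃max_retries┃├───┼───┼───┼───
                 ┃workers = 4┃│ C │ MC│ MR│ M+
                 ┃secret_key ┃└───┴───┴───┴───
                 ┃           ┃                
                 ┗━━━━━━━━━━━┃                
                             ┃                
                             ┗━━━━━━━━━━━━━━━━
                                              
                                              
                                              
                                              


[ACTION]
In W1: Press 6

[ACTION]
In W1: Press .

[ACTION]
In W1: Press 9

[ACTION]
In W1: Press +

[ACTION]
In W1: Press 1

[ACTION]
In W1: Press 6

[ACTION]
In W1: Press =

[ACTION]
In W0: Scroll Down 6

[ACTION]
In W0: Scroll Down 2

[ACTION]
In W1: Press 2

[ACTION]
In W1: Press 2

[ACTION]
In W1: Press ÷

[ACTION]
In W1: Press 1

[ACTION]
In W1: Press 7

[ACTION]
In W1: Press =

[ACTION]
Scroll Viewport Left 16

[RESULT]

                       ┃workers = f┠──────────
                       ┃debug = 4  ┃          
                       ┃interval = ┃┌───┬───┬─
                       ┃enable_ssl ┃│ 7 │ 8 │ 
                       ┃log_level =┃├───┼───┼─
                       ┃           ┃│ 4 │ 5 │ 
                       ┃[database] ┃├───┼───┼─
                       ┃timeout = 5┃│ 1 │ 2 │ 
                       ┃enable_ssl ┃├───┼───┼─
                       ┃host = 5432┃│ 0 │ . │ 
                       ┃max_retries┃├───┼───┼─
                       ┃workers = 4┃│ C │ MC│ 
                       ┃secret_key ┃└───┴───┴─
                       ┃           ┃          
                       ┗━━━━━━━━━━━┃          
                                   ┃          
                                   ┗━━━━━━━━━━
                                              
                                              
                                              
                                              


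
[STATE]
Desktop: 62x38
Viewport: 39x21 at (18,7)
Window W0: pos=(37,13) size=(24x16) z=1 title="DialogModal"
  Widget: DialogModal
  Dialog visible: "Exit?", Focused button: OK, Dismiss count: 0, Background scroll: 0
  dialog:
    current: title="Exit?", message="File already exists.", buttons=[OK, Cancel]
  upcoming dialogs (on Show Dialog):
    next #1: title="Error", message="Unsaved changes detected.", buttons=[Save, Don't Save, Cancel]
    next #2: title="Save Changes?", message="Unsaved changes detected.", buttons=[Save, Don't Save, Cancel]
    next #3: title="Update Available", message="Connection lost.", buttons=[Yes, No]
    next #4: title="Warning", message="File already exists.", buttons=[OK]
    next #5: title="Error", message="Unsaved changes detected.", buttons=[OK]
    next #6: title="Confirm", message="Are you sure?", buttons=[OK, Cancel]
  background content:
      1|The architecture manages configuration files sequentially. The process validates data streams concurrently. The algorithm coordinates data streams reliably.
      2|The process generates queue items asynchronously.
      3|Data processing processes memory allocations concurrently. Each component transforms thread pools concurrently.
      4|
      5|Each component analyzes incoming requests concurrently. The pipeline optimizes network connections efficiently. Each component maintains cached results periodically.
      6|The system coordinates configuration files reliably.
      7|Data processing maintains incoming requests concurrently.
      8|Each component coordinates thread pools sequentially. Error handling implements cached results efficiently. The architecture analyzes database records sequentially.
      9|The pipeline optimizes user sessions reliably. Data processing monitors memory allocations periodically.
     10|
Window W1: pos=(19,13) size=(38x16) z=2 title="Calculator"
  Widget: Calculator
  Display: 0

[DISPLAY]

                                       
                                       
                                       
                                       
                                       
                                       
 ┏━━━━━━━━━━━━━━━━━━━━━━━━━━━━━━━━━━━━┓
 ┃ Calculator                         ┃
 ┠────────────────────────────────────┨
 ┃                                   0┃
 ┃┌───┬───┬───┬───┐                   ┃
 ┃│ 7 │ 8 │ 9 │ ÷ │                   ┃
 ┃├───┼───┼───┼───┤                   ┃
 ┃│ 4 │ 5 │ 6 │ × │                   ┃
 ┃├───┼───┼───┼───┤                   ┃
 ┃│ 1 │ 2 │ 3 │ - │                   ┃
 ┃├───┼───┼───┼───┤                   ┃
 ┃│ 0 │ . │ = │ + │                   ┃
 ┃├───┼───┼───┼───┤                   ┃
 ┃│ C │ MC│ MR│ M+│                   ┃
 ┃└───┴───┴───┴───┘                   ┃


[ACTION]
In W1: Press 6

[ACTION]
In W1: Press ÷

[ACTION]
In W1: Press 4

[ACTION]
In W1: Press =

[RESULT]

                                       
                                       
                                       
                                       
                                       
                                       
 ┏━━━━━━━━━━━━━━━━━━━━━━━━━━━━━━━━━━━━┓
 ┃ Calculator                         ┃
 ┠────────────────────────────────────┨
 ┃                                 1.5┃
 ┃┌───┬───┬───┬───┐                   ┃
 ┃│ 7 │ 8 │ 9 │ ÷ │                   ┃
 ┃├───┼───┼───┼───┤                   ┃
 ┃│ 4 │ 5 │ 6 │ × │                   ┃
 ┃├───┼───┼───┼───┤                   ┃
 ┃│ 1 │ 2 │ 3 │ - │                   ┃
 ┃├───┼───┼───┼───┤                   ┃
 ┃│ 0 │ . │ = │ + │                   ┃
 ┃├───┼───┼───┼───┤                   ┃
 ┃│ C │ MC│ MR│ M+│                   ┃
 ┃└───┴───┴───┴───┘                   ┃


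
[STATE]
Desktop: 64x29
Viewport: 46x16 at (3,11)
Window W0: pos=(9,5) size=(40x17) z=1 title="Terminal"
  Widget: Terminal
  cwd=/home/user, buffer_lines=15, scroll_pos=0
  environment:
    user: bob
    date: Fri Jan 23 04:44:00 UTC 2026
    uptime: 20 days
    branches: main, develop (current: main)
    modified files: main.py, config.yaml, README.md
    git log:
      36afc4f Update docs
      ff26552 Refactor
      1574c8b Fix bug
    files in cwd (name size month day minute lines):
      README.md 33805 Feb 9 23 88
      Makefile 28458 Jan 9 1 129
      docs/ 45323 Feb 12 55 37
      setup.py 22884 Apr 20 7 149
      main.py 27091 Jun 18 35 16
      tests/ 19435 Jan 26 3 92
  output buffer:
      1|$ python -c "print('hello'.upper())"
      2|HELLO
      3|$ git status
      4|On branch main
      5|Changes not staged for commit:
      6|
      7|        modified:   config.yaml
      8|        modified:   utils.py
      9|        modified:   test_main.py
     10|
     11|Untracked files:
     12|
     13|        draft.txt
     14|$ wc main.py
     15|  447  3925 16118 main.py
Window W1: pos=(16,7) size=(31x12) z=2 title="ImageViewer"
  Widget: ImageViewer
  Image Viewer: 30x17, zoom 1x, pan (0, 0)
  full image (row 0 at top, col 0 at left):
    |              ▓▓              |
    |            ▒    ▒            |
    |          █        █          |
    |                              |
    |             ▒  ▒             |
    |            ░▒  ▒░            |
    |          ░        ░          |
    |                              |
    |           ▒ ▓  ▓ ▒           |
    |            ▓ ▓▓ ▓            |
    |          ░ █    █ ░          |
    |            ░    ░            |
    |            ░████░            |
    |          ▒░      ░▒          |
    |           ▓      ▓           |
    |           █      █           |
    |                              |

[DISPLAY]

      ┃On bra┃            ▒    ▒           ┃ ┃
      ┃Change┃          █        █         ┃ ┃
      ┃      ┃                             ┃ ┃
      ┃      ┃             ▒  ▒            ┃ ┃
      ┃      ┃            ░▒  ▒░           ┃ ┃
      ┃      ┃          ░        ░         ┃ ┃
      ┃      ┃                             ┃ ┃
      ┃Untrac┗━━━━━━━━━━━━━━━━━━━━━━━━━━━━━┛ ┃
      ┃                                      ┃
      ┃        draft.txt                     ┃
      ┗━━━━━━━━━━━━━━━━━━━━━━━━━━━━━━━━━━━━━━┛
                                              
                                              
                                              
                                              
                                              


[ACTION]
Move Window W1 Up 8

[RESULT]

      ┃On bra┗━━━━━━━━━━━━━━━━━━━━━━━━━━━━━┛ ┃
      ┃Changes not staged for commit:        ┃
      ┃                                      ┃
      ┃        modified:   config.yaml       ┃
      ┃        modified:   utils.py          ┃
      ┃        modified:   test_main.py      ┃
      ┃                                      ┃
      ┃Untracked files:                      ┃
      ┃                                      ┃
      ┃        draft.txt                     ┃
      ┗━━━━━━━━━━━━━━━━━━━━━━━━━━━━━━━━━━━━━━┛
                                              
                                              
                                              
                                              
                                              


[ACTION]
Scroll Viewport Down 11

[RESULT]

      ┃                                      ┃
      ┃        modified:   config.yaml       ┃
      ┃        modified:   utils.py          ┃
      ┃        modified:   test_main.py      ┃
      ┃                                      ┃
      ┃Untracked files:                      ┃
      ┃                                      ┃
      ┃        draft.txt                     ┃
      ┗━━━━━━━━━━━━━━━━━━━━━━━━━━━━━━━━━━━━━━┛
                                              
                                              
                                              
                                              
                                              
                                              
                                              


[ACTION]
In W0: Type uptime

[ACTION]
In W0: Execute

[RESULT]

      ┃Untracked files:                      ┃
      ┃                                      ┃
      ┃        draft.txt                     ┃
      ┃$ wc main.py                          ┃
      ┃  447  3925 16118 main.py             ┃
      ┃$ uptime                              ┃
      ┃ 10:00  up 20 days                    ┃
      ┃$ █                                   ┃
      ┗━━━━━━━━━━━━━━━━━━━━━━━━━━━━━━━━━━━━━━┛
                                              
                                              
                                              
                                              
                                              
                                              
                                              


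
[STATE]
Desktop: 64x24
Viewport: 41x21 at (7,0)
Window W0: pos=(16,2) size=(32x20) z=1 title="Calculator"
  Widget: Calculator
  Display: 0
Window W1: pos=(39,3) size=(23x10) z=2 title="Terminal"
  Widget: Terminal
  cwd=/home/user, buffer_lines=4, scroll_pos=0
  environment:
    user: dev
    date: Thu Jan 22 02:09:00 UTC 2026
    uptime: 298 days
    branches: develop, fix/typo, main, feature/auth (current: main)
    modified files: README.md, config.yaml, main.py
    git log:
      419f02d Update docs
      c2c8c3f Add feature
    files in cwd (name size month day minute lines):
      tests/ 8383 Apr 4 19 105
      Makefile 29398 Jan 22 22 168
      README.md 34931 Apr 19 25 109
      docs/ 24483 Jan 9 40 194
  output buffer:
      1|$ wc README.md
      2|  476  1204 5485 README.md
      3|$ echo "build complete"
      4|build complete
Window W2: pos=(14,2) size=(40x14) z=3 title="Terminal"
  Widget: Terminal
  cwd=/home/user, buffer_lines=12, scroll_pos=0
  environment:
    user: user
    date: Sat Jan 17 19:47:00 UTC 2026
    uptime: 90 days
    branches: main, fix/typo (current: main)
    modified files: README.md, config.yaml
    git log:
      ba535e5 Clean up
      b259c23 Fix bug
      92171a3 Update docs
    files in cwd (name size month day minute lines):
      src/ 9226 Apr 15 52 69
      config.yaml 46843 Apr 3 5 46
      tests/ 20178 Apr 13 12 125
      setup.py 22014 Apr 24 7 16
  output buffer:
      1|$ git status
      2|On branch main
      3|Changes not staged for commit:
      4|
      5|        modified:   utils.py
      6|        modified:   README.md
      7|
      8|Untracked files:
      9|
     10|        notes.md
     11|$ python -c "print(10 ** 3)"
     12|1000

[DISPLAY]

                                         
                                         
       ┏━━━━━━━━━━━━━━━━━━━━━━━━━━━━━━━━━
       ┃ Terminal                        
       ┠─────────────────────────────────
       ┃$ git status                     
       ┃On branch main                   
       ┃Changes not staged for commit:   
       ┃                                 
       ┃        modified:   utils.py     
       ┃        modified:   README.md    
       ┃                                 
       ┃Untracked files:                 
       ┃                                 
       ┃        notes.md                 
       ┗━━━━━━━━━━━━━━━━━━━━━━━━━━━━━━━━━
         ┃└───┴───┴───┴───┘             ┃
         ┃                              ┃
         ┃                              ┃
         ┃                              ┃
         ┃                              ┃


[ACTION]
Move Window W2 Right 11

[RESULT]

                                         
                                         
         ┏━━━━━━━┏━━━━━━━━━━━━━━━━━━━━━━━
         ┃ Calcul┃ Terminal              
         ┠───────┠───────────────────────
         ┃       ┃$ git status           
         ┃┌───┬──┃On branch main         
         ┃│ 7 │ 8┃Changes not staged for 
         ┃├───┼──┃                       
         ┃│ 4 │ 5┃        modified:   uti
         ┃├───┼──┃        modified:   REA
         ┃│ 1 │ 2┃                       
         ┃├───┼──┃Untracked files:       
         ┃│ 0 │ .┃                       
         ┃├───┼──┃        notes.md       
         ┃│ C │ M┗━━━━━━━━━━━━━━━━━━━━━━━
         ┃└───┴───┴───┴───┘             ┃
         ┃                              ┃
         ┃                              ┃
         ┃                              ┃
         ┃                              ┃


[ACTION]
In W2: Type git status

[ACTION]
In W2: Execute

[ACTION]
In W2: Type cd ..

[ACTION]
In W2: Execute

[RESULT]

                                         
                                         
         ┏━━━━━━━┏━━━━━━━━━━━━━━━━━━━━━━━
         ┃ Calcul┃ Terminal              
         ┠───────┠───────────────────────
         ┃       ┃1000                   
         ┃┌───┬──┃$ git status           
         ┃│ 7 │ 8┃On branch main         
         ┃├───┼──┃Changes not staged for 
         ┃│ 4 │ 5┃                       
         ┃├───┼──┃        modified:   REA
         ┃│ 1 │ 2┃        modified:   con
         ┃├───┼──┃$ cd ..                
         ┃│ 0 │ .┃                       
         ┃├───┼──┃$ █                    
         ┃│ C │ M┗━━━━━━━━━━━━━━━━━━━━━━━
         ┃└───┴───┴───┴───┘             ┃
         ┃                              ┃
         ┃                              ┃
         ┃                              ┃
         ┃                              ┃


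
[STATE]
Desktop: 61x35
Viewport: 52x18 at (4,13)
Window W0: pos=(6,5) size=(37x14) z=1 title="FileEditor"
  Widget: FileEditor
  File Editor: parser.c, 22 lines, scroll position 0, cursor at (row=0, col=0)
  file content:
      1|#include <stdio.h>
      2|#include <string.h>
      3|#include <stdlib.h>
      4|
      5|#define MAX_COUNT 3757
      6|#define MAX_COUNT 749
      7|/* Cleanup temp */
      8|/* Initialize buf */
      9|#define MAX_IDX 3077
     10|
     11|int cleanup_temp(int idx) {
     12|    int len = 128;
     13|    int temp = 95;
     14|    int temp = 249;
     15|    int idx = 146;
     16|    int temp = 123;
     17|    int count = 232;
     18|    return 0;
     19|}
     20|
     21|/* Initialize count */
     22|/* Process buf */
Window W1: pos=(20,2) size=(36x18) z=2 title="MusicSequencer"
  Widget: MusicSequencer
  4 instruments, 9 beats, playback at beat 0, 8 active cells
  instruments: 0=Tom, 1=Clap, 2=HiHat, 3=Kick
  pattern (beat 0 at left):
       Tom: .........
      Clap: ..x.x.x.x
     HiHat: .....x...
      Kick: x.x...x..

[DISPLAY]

  ┃#define MAX_C┃                                  ┃
  ┃/* Cleanup te┃                                  ┃
  ┃/* Initialize┃                                  ┃
  ┃#define MAX_I┃                                  ┃
  ┃             ┃                                  ┃
  ┗━━━━━━━━━━━━━┃                                  ┃
                ┗━━━━━━━━━━━━━━━━━━━━━━━━━━━━━━━━━━┛
                                                    
                                                    
                                                    
                                                    
                                                    
                                                    
                                                    
                                                    
                                                    
                                                    
                                                    


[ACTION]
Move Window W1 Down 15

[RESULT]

  ┃#define MAX_COUNT 749             ░┃             
  ┃/* Cleanup temp */                ░┃             
  ┃/* Initialize buf */              ░┃             
  ┃#define MAX_IDX 3077              ░┃             
  ┃             ┏━━━━━━━━━━━━━━━━━━━━━━━━━━━━━━━━━━┓
  ┗━━━━━━━━━━━━━┃ MusicSequencer                   ┃
                ┠──────────────────────────────────┨
                ┃      ▼12345678                   ┃
                ┃   Tom·········                   ┃
                ┃  Clap··█·█·█·█                   ┃
                ┃ HiHat·····█···                   ┃
                ┃  Kick█·█···█··                   ┃
                ┃                                  ┃
                ┃                                  ┃
                ┃                                  ┃
                ┃                                  ┃
                ┃                                  ┃
                ┃                                  ┃


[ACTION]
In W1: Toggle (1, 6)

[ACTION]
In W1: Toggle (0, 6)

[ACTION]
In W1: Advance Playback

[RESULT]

  ┃#define MAX_COUNT 749             ░┃             
  ┃/* Cleanup temp */                ░┃             
  ┃/* Initialize buf */              ░┃             
  ┃#define MAX_IDX 3077              ░┃             
  ┃             ┏━━━━━━━━━━━━━━━━━━━━━━━━━━━━━━━━━━┓
  ┗━━━━━━━━━━━━━┃ MusicSequencer                   ┃
                ┠──────────────────────────────────┨
                ┃      0▼2345678                   ┃
                ┃   Tom······█··                   ┃
                ┃  Clap··█·█···█                   ┃
                ┃ HiHat·····█···                   ┃
                ┃  Kick█·█···█··                   ┃
                ┃                                  ┃
                ┃                                  ┃
                ┃                                  ┃
                ┃                                  ┃
                ┃                                  ┃
                ┃                                  ┃


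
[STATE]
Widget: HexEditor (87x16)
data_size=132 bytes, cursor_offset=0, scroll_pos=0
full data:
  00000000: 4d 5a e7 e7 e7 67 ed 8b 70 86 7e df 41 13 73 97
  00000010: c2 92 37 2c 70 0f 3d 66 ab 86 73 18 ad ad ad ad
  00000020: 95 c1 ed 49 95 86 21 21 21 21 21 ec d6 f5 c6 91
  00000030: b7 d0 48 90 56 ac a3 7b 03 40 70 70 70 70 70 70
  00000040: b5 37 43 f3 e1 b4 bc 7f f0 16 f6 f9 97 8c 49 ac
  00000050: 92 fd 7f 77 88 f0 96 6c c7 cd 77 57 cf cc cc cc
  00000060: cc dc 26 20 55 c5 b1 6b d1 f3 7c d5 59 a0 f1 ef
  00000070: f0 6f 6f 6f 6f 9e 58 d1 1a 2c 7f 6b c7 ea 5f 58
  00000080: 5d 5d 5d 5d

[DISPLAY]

00000000  4D 5a e7 e7 e7 67 ed 8b  70 86 7e df 41 13 73 97  |MZ...g..p.~.A.s.|         
00000010  c2 92 37 2c 70 0f 3d 66  ab 86 73 18 ad ad ad ad  |..7,p.=f..s.....|         
00000020  95 c1 ed 49 95 86 21 21  21 21 21 ec d6 f5 c6 91  |...I..!!!!!.....|         
00000030  b7 d0 48 90 56 ac a3 7b  03 40 70 70 70 70 70 70  |..H.V..{.@pppppp|         
00000040  b5 37 43 f3 e1 b4 bc 7f  f0 16 f6 f9 97 8c 49 ac  |.7C...........I.|         
00000050  92 fd 7f 77 88 f0 96 6c  c7 cd 77 57 cf cc cc cc  |...w...l..wW....|         
00000060  cc dc 26 20 55 c5 b1 6b  d1 f3 7c d5 59 a0 f1 ef  |..& U..k..|.Y...|         
00000070  f0 6f 6f 6f 6f 9e 58 d1  1a 2c 7f 6b c7 ea 5f 58  |.oooo.X..,.k.._X|         
00000080  5d 5d 5d 5d                                       |]]]]            |         
                                                                                       
                                                                                       
                                                                                       
                                                                                       
                                                                                       
                                                                                       
                                                                                       


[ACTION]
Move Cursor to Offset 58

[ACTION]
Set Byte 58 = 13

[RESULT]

00000000  4d 5a e7 e7 e7 67 ed 8b  70 86 7e df 41 13 73 97  |MZ...g..p.~.A.s.|         
00000010  c2 92 37 2c 70 0f 3d 66  ab 86 73 18 ad ad ad ad  |..7,p.=f..s.....|         
00000020  95 c1 ed 49 95 86 21 21  21 21 21 ec d6 f5 c6 91  |...I..!!!!!.....|         
00000030  b7 d0 48 90 56 ac a3 7b  03 40 13 70 70 70 70 70  |..H.V..{.@.ppppp|         
00000040  b5 37 43 f3 e1 b4 bc 7f  f0 16 f6 f9 97 8c 49 ac  |.7C...........I.|         
00000050  92 fd 7f 77 88 f0 96 6c  c7 cd 77 57 cf cc cc cc  |...w...l..wW....|         
00000060  cc dc 26 20 55 c5 b1 6b  d1 f3 7c d5 59 a0 f1 ef  |..& U..k..|.Y...|         
00000070  f0 6f 6f 6f 6f 9e 58 d1  1a 2c 7f 6b c7 ea 5f 58  |.oooo.X..,.k.._X|         
00000080  5d 5d 5d 5d                                       |]]]]            |         
                                                                                       
                                                                                       
                                                                                       
                                                                                       
                                                                                       
                                                                                       
                                                                                       


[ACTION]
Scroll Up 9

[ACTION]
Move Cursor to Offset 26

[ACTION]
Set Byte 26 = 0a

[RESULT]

00000000  4d 5a e7 e7 e7 67 ed 8b  70 86 7e df 41 13 73 97  |MZ...g..p.~.A.s.|         
00000010  c2 92 37 2c 70 0f 3d 66  ab 86 0A 18 ad ad ad ad  |..7,p.=f........|         
00000020  95 c1 ed 49 95 86 21 21  21 21 21 ec d6 f5 c6 91  |...I..!!!!!.....|         
00000030  b7 d0 48 90 56 ac a3 7b  03 40 13 70 70 70 70 70  |..H.V..{.@.ppppp|         
00000040  b5 37 43 f3 e1 b4 bc 7f  f0 16 f6 f9 97 8c 49 ac  |.7C...........I.|         
00000050  92 fd 7f 77 88 f0 96 6c  c7 cd 77 57 cf cc cc cc  |...w...l..wW....|         
00000060  cc dc 26 20 55 c5 b1 6b  d1 f3 7c d5 59 a0 f1 ef  |..& U..k..|.Y...|         
00000070  f0 6f 6f 6f 6f 9e 58 d1  1a 2c 7f 6b c7 ea 5f 58  |.oooo.X..,.k.._X|         
00000080  5d 5d 5d 5d                                       |]]]]            |         
                                                                                       
                                                                                       
                                                                                       
                                                                                       
                                                                                       
                                                                                       
                                                                                       
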